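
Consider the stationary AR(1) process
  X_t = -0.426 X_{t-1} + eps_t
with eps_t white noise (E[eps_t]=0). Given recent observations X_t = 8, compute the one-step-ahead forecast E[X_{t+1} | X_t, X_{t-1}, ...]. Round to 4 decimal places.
E[X_{t+1} \mid \mathcal F_t] = -3.4080

For an AR(p) model X_t = c + sum_i phi_i X_{t-i} + eps_t, the
one-step-ahead conditional mean is
  E[X_{t+1} | X_t, ...] = c + sum_i phi_i X_{t+1-i}.
Substitute known values:
  E[X_{t+1} | ...] = (-0.426) * (8)
                   = -3.4080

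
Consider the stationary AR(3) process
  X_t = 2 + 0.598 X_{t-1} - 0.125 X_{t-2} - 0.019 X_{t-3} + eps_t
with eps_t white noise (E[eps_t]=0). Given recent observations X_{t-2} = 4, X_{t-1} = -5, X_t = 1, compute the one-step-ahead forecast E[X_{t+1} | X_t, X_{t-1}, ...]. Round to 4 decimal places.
E[X_{t+1} \mid \mathcal F_t] = 3.1470

For an AR(p) model X_t = c + sum_i phi_i X_{t-i} + eps_t, the
one-step-ahead conditional mean is
  E[X_{t+1} | X_t, ...] = c + sum_i phi_i X_{t+1-i}.
Substitute known values:
  E[X_{t+1} | ...] = 2 + (0.598) * (1) + (-0.125) * (-5) + (-0.019) * (4)
                   = 3.1470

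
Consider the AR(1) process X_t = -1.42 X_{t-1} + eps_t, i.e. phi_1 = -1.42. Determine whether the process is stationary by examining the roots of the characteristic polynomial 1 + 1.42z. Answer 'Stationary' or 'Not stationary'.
\text{Not stationary}

The AR(p) characteristic polynomial is P(z) = 1 + 1.42z.
Stationarity requires all roots to lie outside the unit circle, i.e. |z| > 1 for every root.
This is linear in z: 1 + (1.42) z = 0  =>  z = -1/(1.42) = -0.704225,  |z| = 0.704225.
Moduli of all roots: 0.7042.
All moduli strictly greater than 1? No.
Verdict: Not stationary.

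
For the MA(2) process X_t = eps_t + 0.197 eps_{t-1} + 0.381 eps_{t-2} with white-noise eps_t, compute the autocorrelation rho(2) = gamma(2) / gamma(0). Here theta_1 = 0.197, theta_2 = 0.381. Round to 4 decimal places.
\rho(2) = 0.3218

For an MA(q) process with theta_0 = 1, the autocovariance is
  gamma(k) = sigma^2 * sum_{i=0..q-k} theta_i * theta_{i+k},
and rho(k) = gamma(k) / gamma(0). Sigma^2 cancels.
  numerator   = (1)*(0.381) = 0.381.
  denominator = (1)^2 + (0.197)^2 + (0.381)^2 = 1.18397.
  rho(2) = 0.381 / 1.18397 = 0.3218.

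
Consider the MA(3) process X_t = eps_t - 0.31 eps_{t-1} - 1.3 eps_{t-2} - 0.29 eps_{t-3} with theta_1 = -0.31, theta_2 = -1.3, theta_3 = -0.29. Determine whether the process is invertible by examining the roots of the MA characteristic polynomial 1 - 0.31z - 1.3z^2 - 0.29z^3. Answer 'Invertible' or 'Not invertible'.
\text{Not invertible}

The MA(q) characteristic polynomial is P(z) = 1 - 0.31z - 1.3z^2 - 0.29z^3.
Invertibility requires all roots to lie outside the unit circle, i.e. |z| > 1 for every root.
Degree 3: look for a simple real root z0 first, then factor out (1 - z/z0) and solve the remaining quadratic.
Testing z0 = -4: P(-4) = 1 + (-0.31)(-4) + (-1.3)(-4)^2 + (-0.29)(-4)^3
  = 1 + (1.24) + (-20.8) + (18.56) = 0.  So z_0 = -4 is a root, |z_0| = 4.
Divide out the factor (1 + 0.25 z) = (1 - z/z0) (since 1/z0 = -0.25):
  P(z) = (1 + 0.25 z)(1 + (-0.56) z + (-1.16) z^2)
  [check: z-coef -0.56 - (-0.25) = -0.31; z^2-coef -1.16 - (-0.25)(-0.56) = -1.3; z^3-coef -(-0.25)(-1.16) = -0.29.]
Remaining roots from the quadratic factor 1 + (-0.56) z + (-1.16) z^2:
  Set 1 + (-0.56) z + (-1.16) z^2 = 0, i.e. a z^2 + b z + c = 0 with a = -1.16, b = -0.56, c = 1.
  Discriminant D = b^2 - 4ac = (-0.56)^2 - 4*(-1.16)*1 = 0.3136 - (-4.64) = 4.9536.
  D >= 0, so the roots are real: z = (-b +/- sqrt(D)) / (2a) = (0.56 +/- 2.225668) / (-2.32).
    z_1 = (0.56 + 2.225668) / (-2.32) = -1.2007,   |z_1| = 1.2007.
    z_2 = (0.56 - 2.225668) / (-2.32) = 0.718,   |z_2| = 0.718.
Moduli of all roots: 4.0000, 1.2007, 0.7180.
All moduli strictly greater than 1? No.
Verdict: Not invertible.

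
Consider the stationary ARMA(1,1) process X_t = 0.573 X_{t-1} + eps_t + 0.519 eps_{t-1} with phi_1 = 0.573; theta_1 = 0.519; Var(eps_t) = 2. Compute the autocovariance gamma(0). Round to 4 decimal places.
\gamma(0) = 5.5507

Multiply the model equation by X_{t-k} and take expectations. With theta_0 = psi_0 = 1 and psi_j the MA(infinity) weights, this gives
  gamma(k) - sum_i phi_i gamma(k-i) = c_k,
  c_k = sigma^2 * sum_{j=k..q} theta_j psi_{j-k}   (c_k = 0 for k > q),
using gamma(-m) = gamma(m).
psi-weights needed (psi_j = theta_j + sum_i phi_i psi_{j-i}):
  psi_1 = theta_1 + phi_1 = 0.519 + (0.573) = 1.092
Right-hand sides:
  c_0 = sigma^2 (1 + theta_1 psi_1) = 2 * (1 + (0.519)(1.092)) = 2 * 1.566748 = 3.133496
  c_1 = sigma^2 theta_1 = 2 * (0.519) = 1.038
  c_2 = 0
Equations for k = 0 and k = 1 (AR order 1):
  gamma(0) = phi_1 gamma(1) + c_0
  gamma(1) = phi_1 gamma(0) + c_1
Substituting the second into the first: gamma(0) (1 - phi_1^2) = c_0 + phi_1 c_1, so
  gamma(0) = (c_0 + phi_1 c_1) / (1 - phi_1^2) = (3.133496 + (0.573)(1.038)) / (1 - (0.573)^2) = 3.72827 / 0.671671 = 5.550738.
Therefore gamma(0) = 5.5507 (to 4 decimal places).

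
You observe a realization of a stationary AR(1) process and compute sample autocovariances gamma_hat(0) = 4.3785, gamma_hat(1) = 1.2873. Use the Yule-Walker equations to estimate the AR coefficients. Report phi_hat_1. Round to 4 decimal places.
\hat\phi_{1} = 0.2940

The Yule-Walker equations for an AR(p) process read, in matrix form,
  Gamma_p phi = r_p,   with   (Gamma_p)_{ij} = gamma(|i - j|),
                       (r_p)_i = gamma(i),   i,j = 1..p.
Substitute the sample gammas (Toeplitz matrix and right-hand side of size 1):
  Gamma_p = [[4.3785]]
  r_p     = [1.2873]
With p = 1 this is the single equation gamma(0) phi_1 = gamma(1):
  phi_hat_1 = gamma(1) / gamma(0) = 1.2873 / 4.3785 = 0.2940.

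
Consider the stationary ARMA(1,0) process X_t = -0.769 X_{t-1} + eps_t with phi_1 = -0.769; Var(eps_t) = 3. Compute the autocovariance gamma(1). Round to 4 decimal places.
\gamma(1) = -5.6456

Multiply the model equation by X_{t-k} and take expectations. With theta_0 = psi_0 = 1 and psi_j the MA(infinity) weights, this gives
  gamma(k) - sum_i phi_i gamma(k-i) = c_k,
  c_k = sigma^2 * sum_{j=k..q} theta_j psi_{j-k}   (c_k = 0 for k > q),
using gamma(-m) = gamma(m).
Pure AR (q = 0): c_0 = sigma^2 = 3, c_k = 0 for k >= 1.
Equations for k = 0 and k = 1 (AR order 1):
  gamma(0) = phi_1 gamma(1) + c_0
  gamma(1) = phi_1 gamma(0) + c_1
Substituting the second into the first: gamma(0) (1 - phi_1^2) = c_0 + phi_1 c_1, so
  gamma(0) = c_0 / (1 - phi_1^2) = 3 / (1 - (-0.769)^2) = 3 / 0.408639 = 7.341443.
  gamma(1) = phi_1 gamma(0) = (-0.769)(7.341443) = -5.64557.
Therefore gamma(1) = -5.6456 (to 4 decimal places).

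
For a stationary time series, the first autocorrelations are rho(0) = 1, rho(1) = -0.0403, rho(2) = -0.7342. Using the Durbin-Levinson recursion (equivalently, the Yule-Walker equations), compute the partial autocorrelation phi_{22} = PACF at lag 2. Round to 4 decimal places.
\phi_{22} = -0.7370

The PACF at lag k is phi_{kk}, the last component of the solution
to the Yule-Walker system G_k phi = r_k where
  (G_k)_{ij} = rho(|i - j|), (r_k)_i = rho(i), i,j = 1..k.
Equivalently, Durbin-Levinson gives phi_{kk} iteratively:
  phi_{11} = rho(1)
  phi_{kk} = [rho(k) - sum_{j=1..k-1} phi_{k-1,j} rho(k-j)]
            / [1 - sum_{j=1..k-1} phi_{k-1,j} rho(j)],
  phi_{k,j} = phi_{k-1,j} - phi_{kk} phi_{k-1,k-j},  j = 1..k-1.
Step k = 1:
  phi_11 = rho(1) = -0.0403.
Step k = 2:
  phi_22 = [rho(2) - phi_11 rho(1)] / [1 - phi_11 rho(1)] = [-0.7342 - (-0.0403)(-0.0403)] / [1 - (-0.0403)(-0.0403)]
         = -0.73582409 / 0.99837591 = -0.737.
Therefore phi_{22} = -0.7370.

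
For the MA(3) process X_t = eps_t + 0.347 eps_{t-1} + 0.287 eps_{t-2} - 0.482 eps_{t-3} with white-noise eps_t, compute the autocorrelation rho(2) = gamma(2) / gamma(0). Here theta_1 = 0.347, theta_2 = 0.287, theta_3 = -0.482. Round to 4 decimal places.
\rho(2) = 0.0834

For an MA(q) process with theta_0 = 1, the autocovariance is
  gamma(k) = sigma^2 * sum_{i=0..q-k} theta_i * theta_{i+k},
and rho(k) = gamma(k) / gamma(0). Sigma^2 cancels.
  numerator   = (1)*(0.287) + (0.347)*(-0.482) = 0.119746.
  denominator = (1)^2 + (0.347)^2 + (0.287)^2 + (-0.482)^2 = 1.435102.
  rho(2) = 0.119746 / 1.435102 = 0.0834.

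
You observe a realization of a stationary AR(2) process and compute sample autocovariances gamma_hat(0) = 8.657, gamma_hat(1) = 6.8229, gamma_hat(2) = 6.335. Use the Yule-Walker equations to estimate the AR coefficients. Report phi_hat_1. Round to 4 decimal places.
\hat\phi_{1} = 0.5580

The Yule-Walker equations for an AR(p) process read, in matrix form,
  Gamma_p phi = r_p,   with   (Gamma_p)_{ij} = gamma(|i - j|),
                       (r_p)_i = gamma(i),   i,j = 1..p.
Substitute the sample gammas (Toeplitz matrix and right-hand side of size 2):
  Gamma_p = [[8.657, 6.8229], [6.8229, 8.657]]
  r_p     = [6.8229, 6.335]
Written out:
  8.657 phi_1 + 6.8229 phi_2 = 6.8229
  6.8229 phi_1 + 8.657 phi_2 = 6.335
Solve by Cramer's rule:
  det = gamma(0)^2 - gamma(1)^2 = (8.657)^2 - (6.8229)^2 = 74.943649 - 46.55196441 = 28.39168459
  phi_hat_1 = [gamma(1) gamma(0) - gamma(1) gamma(2)] / det = [(6.8229)(8.657) - (6.8229)(6.335)] / 28.39168459 = 15.8427738 / 28.39168459 = 0.558
  phi_hat_2 = [gamma(0) gamma(2) - gamma(1)^2] / det = [(8.657)(6.335) - (6.8229)^2] / 28.39168459 = 8.29013059 / 28.39168459 = 0.292
So phi_hat = [0.5580, 0.2920].
Therefore phi_hat_1 = 0.5580.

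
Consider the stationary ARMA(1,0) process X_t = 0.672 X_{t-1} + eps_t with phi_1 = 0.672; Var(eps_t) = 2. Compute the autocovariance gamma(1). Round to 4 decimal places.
\gamma(1) = 2.4507

Multiply the model equation by X_{t-k} and take expectations. With theta_0 = psi_0 = 1 and psi_j the MA(infinity) weights, this gives
  gamma(k) - sum_i phi_i gamma(k-i) = c_k,
  c_k = sigma^2 * sum_{j=k..q} theta_j psi_{j-k}   (c_k = 0 for k > q),
using gamma(-m) = gamma(m).
Pure AR (q = 0): c_0 = sigma^2 = 2, c_k = 0 for k >= 1.
Equations for k = 0 and k = 1 (AR order 1):
  gamma(0) = phi_1 gamma(1) + c_0
  gamma(1) = phi_1 gamma(0) + c_1
Substituting the second into the first: gamma(0) (1 - phi_1^2) = c_0 + phi_1 c_1, so
  gamma(0) = c_0 / (1 - phi_1^2) = 2 / (1 - (0.672)^2) = 2 / 0.548416 = 3.646867.
  gamma(1) = phi_1 gamma(0) = (0.672)(3.646867) = 2.450694.
Therefore gamma(1) = 2.4507 (to 4 decimal places).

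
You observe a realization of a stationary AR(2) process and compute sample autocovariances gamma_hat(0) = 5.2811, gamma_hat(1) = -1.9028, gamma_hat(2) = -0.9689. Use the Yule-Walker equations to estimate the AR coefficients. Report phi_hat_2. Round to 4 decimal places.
\hat\phi_{2} = -0.3600

The Yule-Walker equations for an AR(p) process read, in matrix form,
  Gamma_p phi = r_p,   with   (Gamma_p)_{ij} = gamma(|i - j|),
                       (r_p)_i = gamma(i),   i,j = 1..p.
Substitute the sample gammas (Toeplitz matrix and right-hand side of size 2):
  Gamma_p = [[5.2811, -1.9028], [-1.9028, 5.2811]]
  r_p     = [-1.9028, -0.9689]
Written out:
  5.2811 phi_1 - 1.9028 phi_2 = -1.9028
  -1.9028 phi_1 + 5.2811 phi_2 = -0.9689
Solve by Cramer's rule:
  det = gamma(0)^2 - gamma(1)^2 = (5.2811)^2 - (-1.9028)^2 = 27.89001721 - 3.62064784 = 24.26936937
  phi_hat_1 = [gamma(1) gamma(0) - gamma(1) gamma(2)] / det = [(-1.9028)(5.2811) - (-1.9028)(-0.9689)] / 24.26936937 = -11.8925 / 24.26936937 = -0.49
  phi_hat_2 = [gamma(0) gamma(2) - gamma(1)^2] / det = [(5.2811)(-0.9689) - (-1.9028)^2] / 24.26936937 = -8.73750563 / 24.26936937 = -0.36
So phi_hat = [-0.4900, -0.3600].
Therefore phi_hat_2 = -0.3600.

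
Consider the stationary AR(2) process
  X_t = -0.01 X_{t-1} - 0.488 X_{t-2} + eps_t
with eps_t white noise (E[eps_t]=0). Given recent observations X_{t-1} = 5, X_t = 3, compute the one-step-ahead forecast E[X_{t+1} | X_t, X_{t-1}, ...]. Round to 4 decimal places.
E[X_{t+1} \mid \mathcal F_t] = -2.4700

For an AR(p) model X_t = c + sum_i phi_i X_{t-i} + eps_t, the
one-step-ahead conditional mean is
  E[X_{t+1} | X_t, ...] = c + sum_i phi_i X_{t+1-i}.
Substitute known values:
  E[X_{t+1} | ...] = (-0.01) * (3) + (-0.488) * (5)
                   = -2.4700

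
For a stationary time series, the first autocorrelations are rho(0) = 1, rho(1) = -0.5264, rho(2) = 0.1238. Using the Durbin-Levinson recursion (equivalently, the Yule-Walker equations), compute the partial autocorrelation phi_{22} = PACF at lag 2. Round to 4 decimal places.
\phi_{22} = -0.2121

The PACF at lag k is phi_{kk}, the last component of the solution
to the Yule-Walker system G_k phi = r_k where
  (G_k)_{ij} = rho(|i - j|), (r_k)_i = rho(i), i,j = 1..k.
Equivalently, Durbin-Levinson gives phi_{kk} iteratively:
  phi_{11} = rho(1)
  phi_{kk} = [rho(k) - sum_{j=1..k-1} phi_{k-1,j} rho(k-j)]
            / [1 - sum_{j=1..k-1} phi_{k-1,j} rho(j)],
  phi_{k,j} = phi_{k-1,j} - phi_{kk} phi_{k-1,k-j},  j = 1..k-1.
Step k = 1:
  phi_11 = rho(1) = -0.5264.
Step k = 2:
  phi_22 = [rho(2) - phi_11 rho(1)] / [1 - phi_11 rho(1)] = [0.1238 - (-0.5264)(-0.5264)] / [1 - (-0.5264)(-0.5264)]
         = -0.15329696 / 0.72290304 = -0.2121.
Therefore phi_{22} = -0.2121.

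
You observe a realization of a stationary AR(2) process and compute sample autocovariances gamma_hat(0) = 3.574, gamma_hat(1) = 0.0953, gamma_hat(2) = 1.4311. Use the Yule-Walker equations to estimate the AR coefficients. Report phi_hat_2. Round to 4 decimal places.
\hat\phi_{2} = 0.4000

The Yule-Walker equations for an AR(p) process read, in matrix form,
  Gamma_p phi = r_p,   with   (Gamma_p)_{ij} = gamma(|i - j|),
                       (r_p)_i = gamma(i),   i,j = 1..p.
Substitute the sample gammas (Toeplitz matrix and right-hand side of size 2):
  Gamma_p = [[3.574, 0.0953], [0.0953, 3.574]]
  r_p     = [0.0953, 1.4311]
Written out:
  3.574 phi_1 + 0.0953 phi_2 = 0.0953
  0.0953 phi_1 + 3.574 phi_2 = 1.4311
Solve by Cramer's rule:
  det = gamma(0)^2 - gamma(1)^2 = (3.574)^2 - (0.0953)^2 = 12.773476 - 0.00908209 = 12.76439391
  phi_hat_1 = [gamma(1) gamma(0) - gamma(1) gamma(2)] / det = [(0.0953)(3.574) - (0.0953)(1.4311)] / 12.76439391 = 0.20421837 / 12.76439391 = 0.016
  phi_hat_2 = [gamma(0) gamma(2) - gamma(1)^2] / det = [(3.574)(1.4311) - (0.0953)^2] / 12.76439391 = 5.10566931 / 12.76439391 = 0.4
So phi_hat = [0.0160, 0.4000].
Therefore phi_hat_2 = 0.4000.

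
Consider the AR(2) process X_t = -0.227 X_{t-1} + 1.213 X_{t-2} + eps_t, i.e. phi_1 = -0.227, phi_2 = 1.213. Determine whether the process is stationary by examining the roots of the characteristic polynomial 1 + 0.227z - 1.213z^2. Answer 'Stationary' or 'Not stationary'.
\text{Not stationary}

The AR(p) characteristic polynomial is P(z) = 1 + 0.227z - 1.213z^2.
Stationarity requires all roots to lie outside the unit circle, i.e. |z| > 1 for every root.
Set 1 + (0.227) z + (-1.213) z^2 = 0, i.e. a z^2 + b z + c = 0 with a = -1.213, b = 0.227, c = 1.
Discriminant D = b^2 - 4ac = (0.227)^2 - 4*(-1.213)*1 = 0.051529 - (-4.852) = 4.903529.
D >= 0, so the roots are real: z = (-b +/- sqrt(D)) / (2a) = (-0.227 +/- 2.214391) / (-2.426).
  z_1 = (-0.227 + 2.214391) / (-2.426) = -0.8192,   |z_1| = 0.8192.
  z_2 = (-0.227 - 2.214391) / (-2.426) = 1.0063,   |z_2| = 1.0063.
Moduli of all roots: 0.8192, 1.0063.
All moduli strictly greater than 1? No.
Verdict: Not stationary.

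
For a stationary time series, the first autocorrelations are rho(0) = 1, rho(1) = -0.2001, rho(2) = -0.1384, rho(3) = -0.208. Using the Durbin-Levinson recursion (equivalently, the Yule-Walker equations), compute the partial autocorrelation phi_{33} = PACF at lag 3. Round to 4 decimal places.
\phi_{33} = -0.3000

The PACF at lag k is phi_{kk}, the last component of the solution
to the Yule-Walker system G_k phi = r_k where
  (G_k)_{ij} = rho(|i - j|), (r_k)_i = rho(i), i,j = 1..k.
Equivalently, Durbin-Levinson gives phi_{kk} iteratively:
  phi_{11} = rho(1)
  phi_{kk} = [rho(k) - sum_{j=1..k-1} phi_{k-1,j} rho(k-j)]
            / [1 - sum_{j=1..k-1} phi_{k-1,j} rho(j)],
  phi_{k,j} = phi_{k-1,j} - phi_{kk} phi_{k-1,k-j},  j = 1..k-1.
Step k = 1:
  phi_11 = rho(1) = -0.2001.
Step k = 2:
  phi_22 = [rho(2) - phi_11 rho(1)] / [1 - phi_11 rho(1)] = [-0.1384 - (-0.2001)(-0.2001)] / [1 - (-0.2001)(-0.2001)]
         = -0.17844001 / 0.95995999 = -0.185883.
  Update: phi_21 = phi_11 - phi_22 phi_11 = -0.2001 - (-0.185883)(-0.2001) = -0.237295.
Step k = 3:
  phi_33 = [rho(3) - phi_21 rho(2) - phi_22 rho(1)] / [1 - phi_21 rho(1) - phi_22 rho(2)]
    numerator   = -0.208 - (-0.237295)(-0.1384) - (-0.185883)(-0.2001) = -0.27803679
    denominator = 1 - (-0.237295)(-0.2001) - (-0.185883)(-0.1384) = 0.92679107
  phi_33 = -0.27803679 / 0.92679107 = -0.3.
Therefore phi_{33} = -0.3000.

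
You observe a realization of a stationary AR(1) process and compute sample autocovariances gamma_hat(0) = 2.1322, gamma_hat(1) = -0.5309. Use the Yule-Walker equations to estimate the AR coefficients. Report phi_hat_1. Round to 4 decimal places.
\hat\phi_{1} = -0.2490

The Yule-Walker equations for an AR(p) process read, in matrix form,
  Gamma_p phi = r_p,   with   (Gamma_p)_{ij} = gamma(|i - j|),
                       (r_p)_i = gamma(i),   i,j = 1..p.
Substitute the sample gammas (Toeplitz matrix and right-hand side of size 1):
  Gamma_p = [[2.1322]]
  r_p     = [-0.5309]
With p = 1 this is the single equation gamma(0) phi_1 = gamma(1):
  phi_hat_1 = gamma(1) / gamma(0) = -0.5309 / 2.1322 = -0.2490.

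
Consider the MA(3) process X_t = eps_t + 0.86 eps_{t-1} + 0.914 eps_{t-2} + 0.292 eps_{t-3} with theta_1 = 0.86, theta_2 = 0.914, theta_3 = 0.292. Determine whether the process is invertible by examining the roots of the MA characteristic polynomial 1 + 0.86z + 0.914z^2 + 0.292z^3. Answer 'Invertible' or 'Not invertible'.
\text{Invertible}

The MA(q) characteristic polynomial is P(z) = 1 + 0.86z + 0.914z^2 + 0.292z^3.
Invertibility requires all roots to lie outside the unit circle, i.e. |z| > 1 for every root.
Degree 3: look for a simple real root z0 first, then factor out (1 - z/z0) and solve the remaining quadratic.
Testing z0 = -2.5: P(-2.5) = 1 + (0.86)(-2.5) + (0.914)(-2.5)^2 + (0.292)(-2.5)^3
  = 1 + (-2.15) + (5.7125) + (-4.5625) = 0.  So z_0 = -2.5 is a root, |z_0| = 2.5.
Divide out the factor (1 + 0.4 z) = (1 - z/z0) (since 1/z0 = -0.4):
  P(z) = (1 + 0.4 z)(1 + (0.46) z + (0.73) z^2)
  [check: z-coef 0.46 - (-0.4) = 0.86; z^2-coef 0.73 - (-0.4)(0.46) = 0.914; z^3-coef -(-0.4)(0.73) = 0.292.]
Remaining roots from the quadratic factor 1 + (0.46) z + (0.73) z^2:
  Set 1 + (0.46) z + (0.73) z^2 = 0, i.e. a z^2 + b z + c = 0 with a = 0.73, b = 0.46, c = 1.
  Discriminant D = b^2 - 4ac = (0.46)^2 - 4*(0.73)*1 = 0.2116 - (2.92) = -2.7084.
  D < 0, so the roots are the complex-conjugate pair z = (-b +/- i sqrt(-D)) / (2a) = -0.3151 +/- 1.1272i.
  For a conjugate pair |z|^2 = z * conj(z) = (product of roots) = c/a = 1/(0.73) = 1.369863, so |z| = sqrt(1.369863) = 1.1704 for both roots.
Moduli of all roots: 2.5000, 1.1704, 1.1704.
All moduli strictly greater than 1? Yes.
Verdict: Invertible.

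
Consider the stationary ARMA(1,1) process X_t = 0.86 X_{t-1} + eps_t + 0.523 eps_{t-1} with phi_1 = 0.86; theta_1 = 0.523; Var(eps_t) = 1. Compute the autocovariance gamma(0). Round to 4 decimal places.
\gamma(0) = 8.3452

Multiply the model equation by X_{t-k} and take expectations. With theta_0 = psi_0 = 1 and psi_j the MA(infinity) weights, this gives
  gamma(k) - sum_i phi_i gamma(k-i) = c_k,
  c_k = sigma^2 * sum_{j=k..q} theta_j psi_{j-k}   (c_k = 0 for k > q),
using gamma(-m) = gamma(m).
psi-weights needed (psi_j = theta_j + sum_i phi_i psi_{j-i}):
  psi_1 = theta_1 + phi_1 = 0.523 + (0.86) = 1.383
Right-hand sides:
  c_0 = sigma^2 (1 + theta_1 psi_1) = 1 * (1 + (0.523)(1.383)) = 1 * 1.723309 = 1.723309
  c_1 = sigma^2 theta_1 = 1 * (0.523) = 0.523
  c_2 = 0
Equations for k = 0 and k = 1 (AR order 1):
  gamma(0) = phi_1 gamma(1) + c_0
  gamma(1) = phi_1 gamma(0) + c_1
Substituting the second into the first: gamma(0) (1 - phi_1^2) = c_0 + phi_1 c_1, so
  gamma(0) = (c_0 + phi_1 c_1) / (1 - phi_1^2) = (1.723309 + (0.86)(0.523)) / (1 - (0.86)^2) = 2.173089 / 0.2604 = 8.345196.
Therefore gamma(0) = 8.3452 (to 4 decimal places).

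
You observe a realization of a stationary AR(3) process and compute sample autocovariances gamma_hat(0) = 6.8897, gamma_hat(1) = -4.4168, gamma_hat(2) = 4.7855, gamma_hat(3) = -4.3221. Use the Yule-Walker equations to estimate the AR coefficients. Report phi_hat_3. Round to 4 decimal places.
\hat\phi_{3} = -0.1940

The Yule-Walker equations for an AR(p) process read, in matrix form,
  Gamma_p phi = r_p,   with   (Gamma_p)_{ij} = gamma(|i - j|),
                       (r_p)_i = gamma(i),   i,j = 1..p.
Substitute the sample gammas (Toeplitz matrix and right-hand side of size 3):
  Gamma_p = [[6.8897, -4.4168, 4.7855], [-4.4168, 6.8897, -4.4168], [4.7855, -4.4168, 6.8897]]
  r_p     = [-4.4168, 4.7855, -4.3221]
Written out (R1..R3):
  (R1) 6.8897 phi_1 - 4.4168 phi_2 + 4.7855 phi_3 = -4.4168
  (R2) -4.4168 phi_1 + 6.8897 phi_2 - 4.4168 phi_3 = 4.7855
  (R3) 4.7855 phi_1 - 4.4168 phi_2 + 6.8897 phi_3 = -4.3221
Gaussian elimination:
  R2 <- R2 - (-4.4168/6.8897) R1 = R2 - (-0.641073) R1:  4.058209 phi_2 - 1.348946 phi_3 = 1.954009
  R3 <- R3 - (4.7855/6.8897) R1 = R3 - (0.694588) R1:  -1.348946 phi_2 + 3.565751 phi_3 = -1.254246
  R3 <- R3 - (-1.348946/4.058209) R2 = R3 - (-0.332399) R2:  3.117363 phi_3 = -0.604734
Back-substitution:
  phi_hat_3 = -0.604734 / 3.117363 = -0.193989
  phi_hat_2 = (1.954009 - (-1.348946)(-0.193989)) / 4.058209 = 0.417014
  phi_hat_1 = (-4.4168 - (-4.4168)(0.417014) - (4.7855)(-0.193989)) / 6.8897 = -0.238994
So phi_hat = [-0.2390, 0.4170, -0.1940].
Therefore phi_hat_3 = -0.1940.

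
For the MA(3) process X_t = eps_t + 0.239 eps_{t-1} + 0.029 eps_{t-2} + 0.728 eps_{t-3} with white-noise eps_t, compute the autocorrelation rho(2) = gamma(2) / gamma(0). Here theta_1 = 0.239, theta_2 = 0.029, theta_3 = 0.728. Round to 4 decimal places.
\rho(2) = 0.1278

For an MA(q) process with theta_0 = 1, the autocovariance is
  gamma(k) = sigma^2 * sum_{i=0..q-k} theta_i * theta_{i+k},
and rho(k) = gamma(k) / gamma(0). Sigma^2 cancels.
  numerator   = (1)*(0.029) + (0.239)*(0.728) = 0.202992.
  denominator = (1)^2 + (0.239)^2 + (0.029)^2 + (0.728)^2 = 1.587946.
  rho(2) = 0.202992 / 1.587946 = 0.1278.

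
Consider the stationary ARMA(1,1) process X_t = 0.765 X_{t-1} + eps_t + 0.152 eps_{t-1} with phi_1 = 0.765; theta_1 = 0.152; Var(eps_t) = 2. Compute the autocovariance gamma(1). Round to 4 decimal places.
\gamma(1) = 4.9358

Multiply the model equation by X_{t-k} and take expectations. With theta_0 = psi_0 = 1 and psi_j the MA(infinity) weights, this gives
  gamma(k) - sum_i phi_i gamma(k-i) = c_k,
  c_k = sigma^2 * sum_{j=k..q} theta_j psi_{j-k}   (c_k = 0 for k > q),
using gamma(-m) = gamma(m).
psi-weights needed (psi_j = theta_j + sum_i phi_i psi_{j-i}):
  psi_1 = theta_1 + phi_1 = 0.152 + (0.765) = 0.917
Right-hand sides:
  c_0 = sigma^2 (1 + theta_1 psi_1) = 2 * (1 + (0.152)(0.917)) = 2 * 1.139384 = 2.278768
  c_1 = sigma^2 theta_1 = 2 * (0.152) = 0.304
  c_2 = 0
Equations for k = 0 and k = 1 (AR order 1):
  gamma(0) = phi_1 gamma(1) + c_0
  gamma(1) = phi_1 gamma(0) + c_1
Substituting the second into the first: gamma(0) (1 - phi_1^2) = c_0 + phi_1 c_1, so
  gamma(0) = (c_0 + phi_1 c_1) / (1 - phi_1^2) = (2.278768 + (0.765)(0.304)) / (1 - (0.765)^2) = 2.511328 / 0.414775 = 6.054675.
  gamma(1) = phi_1 gamma(0) + c_1 = (0.765)(6.054675) + (0.304) = 4.935827.
Therefore gamma(1) = 4.9358 (to 4 decimal places).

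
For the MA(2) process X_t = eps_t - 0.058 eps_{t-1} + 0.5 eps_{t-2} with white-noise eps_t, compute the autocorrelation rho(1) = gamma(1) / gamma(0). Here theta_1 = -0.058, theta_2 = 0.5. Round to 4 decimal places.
\rho(1) = -0.0694

For an MA(q) process with theta_0 = 1, the autocovariance is
  gamma(k) = sigma^2 * sum_{i=0..q-k} theta_i * theta_{i+k},
and rho(k) = gamma(k) / gamma(0). Sigma^2 cancels.
  numerator   = (1)*(-0.058) + (-0.058)*(0.5) = -0.087.
  denominator = (1)^2 + (-0.058)^2 + (0.5)^2 = 1.253364.
  rho(1) = -0.087 / 1.253364 = -0.0694.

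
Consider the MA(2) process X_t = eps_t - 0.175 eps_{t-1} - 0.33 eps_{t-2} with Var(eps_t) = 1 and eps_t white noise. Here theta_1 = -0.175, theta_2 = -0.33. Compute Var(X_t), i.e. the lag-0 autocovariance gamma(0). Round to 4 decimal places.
\gamma(0) = 1.1395

For an MA(q) process X_t = eps_t + sum_i theta_i eps_{t-i} with
Var(eps_t) = sigma^2, the variance is
  gamma(0) = sigma^2 * (1 + sum_i theta_i^2).
  sum_i theta_i^2 = (-0.175)^2 + (-0.33)^2 = 0.030625 + 0.1089 = 0.139525.
  gamma(0) = 1 * (1 + 0.139525) = 1 * 1.139525 = 1.139525, which rounds to 1.1395.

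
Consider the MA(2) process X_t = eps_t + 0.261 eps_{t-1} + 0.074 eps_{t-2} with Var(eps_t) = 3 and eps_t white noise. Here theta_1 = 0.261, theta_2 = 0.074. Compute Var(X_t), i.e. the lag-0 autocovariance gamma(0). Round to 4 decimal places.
\gamma(0) = 3.2208

For an MA(q) process X_t = eps_t + sum_i theta_i eps_{t-i} with
Var(eps_t) = sigma^2, the variance is
  gamma(0) = sigma^2 * (1 + sum_i theta_i^2).
  sum_i theta_i^2 = (0.261)^2 + (0.074)^2 = 0.068121 + 0.005476 = 0.073597.
  gamma(0) = 3 * (1 + 0.073597) = 3 * 1.073597 = 3.220791, which rounds to 3.2208.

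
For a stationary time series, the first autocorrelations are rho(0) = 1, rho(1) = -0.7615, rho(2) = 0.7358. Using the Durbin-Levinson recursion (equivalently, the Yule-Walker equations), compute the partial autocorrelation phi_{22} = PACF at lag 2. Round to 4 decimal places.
\phi_{22} = 0.3711

The PACF at lag k is phi_{kk}, the last component of the solution
to the Yule-Walker system G_k phi = r_k where
  (G_k)_{ij} = rho(|i - j|), (r_k)_i = rho(i), i,j = 1..k.
Equivalently, Durbin-Levinson gives phi_{kk} iteratively:
  phi_{11} = rho(1)
  phi_{kk} = [rho(k) - sum_{j=1..k-1} phi_{k-1,j} rho(k-j)]
            / [1 - sum_{j=1..k-1} phi_{k-1,j} rho(j)],
  phi_{k,j} = phi_{k-1,j} - phi_{kk} phi_{k-1,k-j},  j = 1..k-1.
Step k = 1:
  phi_11 = rho(1) = -0.7615.
Step k = 2:
  phi_22 = [rho(2) - phi_11 rho(1)] / [1 - phi_11 rho(1)] = [0.7358 - (-0.7615)(-0.7615)] / [1 - (-0.7615)(-0.7615)]
         = 0.15591775 / 0.42011775 = 0.3711.
Therefore phi_{22} = 0.3711.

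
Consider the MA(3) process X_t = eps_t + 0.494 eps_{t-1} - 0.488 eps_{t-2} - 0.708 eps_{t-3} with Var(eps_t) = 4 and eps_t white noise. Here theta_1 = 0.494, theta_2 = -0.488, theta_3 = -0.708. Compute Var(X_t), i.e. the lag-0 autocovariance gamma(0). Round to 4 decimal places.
\gamma(0) = 7.9338

For an MA(q) process X_t = eps_t + sum_i theta_i eps_{t-i} with
Var(eps_t) = sigma^2, the variance is
  gamma(0) = sigma^2 * (1 + sum_i theta_i^2).
  sum_i theta_i^2 = (0.494)^2 + (-0.488)^2 + (-0.708)^2 = 0.244036 + 0.238144 + 0.501264 = 0.983444.
  gamma(0) = 4 * (1 + 0.983444) = 4 * 1.983444 = 7.933776, which rounds to 7.9338.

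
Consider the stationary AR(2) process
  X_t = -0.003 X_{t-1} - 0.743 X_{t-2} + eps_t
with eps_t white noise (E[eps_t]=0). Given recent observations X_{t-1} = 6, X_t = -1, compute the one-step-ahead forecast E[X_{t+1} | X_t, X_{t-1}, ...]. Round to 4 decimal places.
E[X_{t+1} \mid \mathcal F_t] = -4.4550

For an AR(p) model X_t = c + sum_i phi_i X_{t-i} + eps_t, the
one-step-ahead conditional mean is
  E[X_{t+1} | X_t, ...] = c + sum_i phi_i X_{t+1-i}.
Substitute known values:
  E[X_{t+1} | ...] = (-0.003) * (-1) + (-0.743) * (6)
                   = -4.4550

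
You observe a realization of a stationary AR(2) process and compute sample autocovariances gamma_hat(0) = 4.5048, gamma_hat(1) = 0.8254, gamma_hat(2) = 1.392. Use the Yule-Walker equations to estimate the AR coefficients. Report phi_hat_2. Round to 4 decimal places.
\hat\phi_{2} = 0.2850

The Yule-Walker equations for an AR(p) process read, in matrix form,
  Gamma_p phi = r_p,   with   (Gamma_p)_{ij} = gamma(|i - j|),
                       (r_p)_i = gamma(i),   i,j = 1..p.
Substitute the sample gammas (Toeplitz matrix and right-hand side of size 2):
  Gamma_p = [[4.5048, 0.8254], [0.8254, 4.5048]]
  r_p     = [0.8254, 1.392]
Written out:
  4.5048 phi_1 + 0.8254 phi_2 = 0.8254
  0.8254 phi_1 + 4.5048 phi_2 = 1.392
Solve by Cramer's rule:
  det = gamma(0)^2 - gamma(1)^2 = (4.5048)^2 - (0.8254)^2 = 20.29322304 - 0.68128516 = 19.61193788
  phi_hat_1 = [gamma(1) gamma(0) - gamma(1) gamma(2)] / det = [(0.8254)(4.5048) - (0.8254)(1.392)] / 19.61193788 = 2.56930512 / 19.61193788 = 0.131
  phi_hat_2 = [gamma(0) gamma(2) - gamma(1)^2] / det = [(4.5048)(1.392) - (0.8254)^2] / 19.61193788 = 5.58939644 / 19.61193788 = 0.285
So phi_hat = [0.1310, 0.2850].
Therefore phi_hat_2 = 0.2850.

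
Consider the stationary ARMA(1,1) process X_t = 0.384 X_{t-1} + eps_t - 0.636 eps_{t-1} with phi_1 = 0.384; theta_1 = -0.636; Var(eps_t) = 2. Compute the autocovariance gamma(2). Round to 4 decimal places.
\gamma(2) = -0.1716

Multiply the model equation by X_{t-k} and take expectations. With theta_0 = psi_0 = 1 and psi_j the MA(infinity) weights, this gives
  gamma(k) - sum_i phi_i gamma(k-i) = c_k,
  c_k = sigma^2 * sum_{j=k..q} theta_j psi_{j-k}   (c_k = 0 for k > q),
using gamma(-m) = gamma(m).
psi-weights needed (psi_j = theta_j + sum_i phi_i psi_{j-i}):
  psi_1 = theta_1 + phi_1 = -0.636 + (0.384) = -0.252
Right-hand sides:
  c_0 = sigma^2 (1 + theta_1 psi_1) = 2 * (1 + (-0.636)(-0.252)) = 2 * 1.160272 = 2.320544
  c_1 = sigma^2 theta_1 = 2 * (-0.636) = -1.272
  c_2 = 0
Equations for k = 0 and k = 1 (AR order 1):
  gamma(0) = phi_1 gamma(1) + c_0
  gamma(1) = phi_1 gamma(0) + c_1
Substituting the second into the first: gamma(0) (1 - phi_1^2) = c_0 + phi_1 c_1, so
  gamma(0) = (c_0 + phi_1 c_1) / (1 - phi_1^2) = (2.320544 + (0.384)(-1.272)) / (1 - (0.384)^2) = 1.832096 / 0.852544 = 2.148975.
  gamma(1) = phi_1 gamma(0) + c_1 = (0.384)(2.148975) + (-1.272) = -0.446793.
For k = 2 (> q): gamma(2) = phi_1 gamma(1) = (0.384)(-0.446793) = -0.171569.
Therefore gamma(2) = -0.1716 (to 4 decimal places).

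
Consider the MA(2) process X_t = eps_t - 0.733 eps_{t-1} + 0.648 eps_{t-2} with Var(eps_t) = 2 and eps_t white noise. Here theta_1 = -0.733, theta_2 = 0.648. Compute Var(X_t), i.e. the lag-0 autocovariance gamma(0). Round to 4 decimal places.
\gamma(0) = 3.9144

For an MA(q) process X_t = eps_t + sum_i theta_i eps_{t-i} with
Var(eps_t) = sigma^2, the variance is
  gamma(0) = sigma^2 * (1 + sum_i theta_i^2).
  sum_i theta_i^2 = (-0.733)^2 + (0.648)^2 = 0.537289 + 0.419904 = 0.957193.
  gamma(0) = 2 * (1 + 0.957193) = 2 * 1.957193 = 3.914386, which rounds to 3.9144.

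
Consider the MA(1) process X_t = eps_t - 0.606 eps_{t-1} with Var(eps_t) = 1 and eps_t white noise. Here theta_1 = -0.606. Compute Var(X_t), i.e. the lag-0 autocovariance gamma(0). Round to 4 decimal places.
\gamma(0) = 1.3672

For an MA(q) process X_t = eps_t + sum_i theta_i eps_{t-i} with
Var(eps_t) = sigma^2, the variance is
  gamma(0) = sigma^2 * (1 + sum_i theta_i^2).
  sum_i theta_i^2 = (-0.606)^2 = 0.367236.
  gamma(0) = 1 * (1 + 0.367236) = 1 * 1.367236 = 1.367236, which rounds to 1.3672.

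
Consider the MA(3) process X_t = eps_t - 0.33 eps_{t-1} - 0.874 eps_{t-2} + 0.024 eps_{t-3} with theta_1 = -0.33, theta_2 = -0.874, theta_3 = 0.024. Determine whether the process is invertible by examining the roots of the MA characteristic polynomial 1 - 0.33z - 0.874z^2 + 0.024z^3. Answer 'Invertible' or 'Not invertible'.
\text{Not invertible}

The MA(q) characteristic polynomial is P(z) = 1 - 0.33z - 0.874z^2 + 0.024z^3.
Invertibility requires all roots to lie outside the unit circle, i.e. |z| > 1 for every root.
Degree 3: look for a simple real root z0 first, then factor out (1 - z/z0) and solve the remaining quadratic.
Testing z0 = -1.25: P(-1.25) = 1 + (-0.33)(-1.25) + (-0.874)(-1.25)^2 + (0.024)(-1.25)^3
  = 1 + (0.4125) + (-1.365625) + (-0.046875) = 0.  So z_0 = -1.25 is a root, |z_0| = 1.25.
Divide out the factor (1 + 0.8 z) = (1 - z/z0) (since 1/z0 = -0.8):
  P(z) = (1 + 0.8 z)(1 + (-1.13) z + (0.03) z^2)
  [check: z-coef -1.13 - (-0.8) = -0.33; z^2-coef 0.03 - (-0.8)(-1.13) = -0.874; z^3-coef -(-0.8)(0.03) = 0.024.]
Remaining roots from the quadratic factor 1 + (-1.13) z + (0.03) z^2:
  Set 1 + (-1.13) z + (0.03) z^2 = 0, i.e. a z^2 + b z + c = 0 with a = 0.03, b = -1.13, c = 1.
  Discriminant D = b^2 - 4ac = (-1.13)^2 - 4*(0.03)*1 = 1.2769 - (0.12) = 1.1569.
  D >= 0, so the roots are real: z = (-b +/- sqrt(D)) / (2a) = (1.13 +/- 1.075593) / (0.06).
    z_1 = (1.13 + 1.075593) / (0.06) = 36.7599,   |z_1| = 36.7599.
    z_2 = (1.13 - 1.075593) / (0.06) = 0.9068,   |z_2| = 0.9068.
Moduli of all roots: 1.2500, 36.7599, 0.9068.
All moduli strictly greater than 1? No.
Verdict: Not invertible.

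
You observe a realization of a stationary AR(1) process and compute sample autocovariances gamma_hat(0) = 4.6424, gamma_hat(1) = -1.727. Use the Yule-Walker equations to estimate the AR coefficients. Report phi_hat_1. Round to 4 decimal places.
\hat\phi_{1} = -0.3720

The Yule-Walker equations for an AR(p) process read, in matrix form,
  Gamma_p phi = r_p,   with   (Gamma_p)_{ij} = gamma(|i - j|),
                       (r_p)_i = gamma(i),   i,j = 1..p.
Substitute the sample gammas (Toeplitz matrix and right-hand side of size 1):
  Gamma_p = [[4.6424]]
  r_p     = [-1.727]
With p = 1 this is the single equation gamma(0) phi_1 = gamma(1):
  phi_hat_1 = gamma(1) / gamma(0) = -1.727 / 4.6424 = -0.3720.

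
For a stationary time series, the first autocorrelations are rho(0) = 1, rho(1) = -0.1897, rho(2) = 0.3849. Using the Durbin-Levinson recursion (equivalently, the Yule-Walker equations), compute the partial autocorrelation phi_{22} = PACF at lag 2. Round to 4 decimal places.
\phi_{22} = 0.3619

The PACF at lag k is phi_{kk}, the last component of the solution
to the Yule-Walker system G_k phi = r_k where
  (G_k)_{ij} = rho(|i - j|), (r_k)_i = rho(i), i,j = 1..k.
Equivalently, Durbin-Levinson gives phi_{kk} iteratively:
  phi_{11} = rho(1)
  phi_{kk} = [rho(k) - sum_{j=1..k-1} phi_{k-1,j} rho(k-j)]
            / [1 - sum_{j=1..k-1} phi_{k-1,j} rho(j)],
  phi_{k,j} = phi_{k-1,j} - phi_{kk} phi_{k-1,k-j},  j = 1..k-1.
Step k = 1:
  phi_11 = rho(1) = -0.1897.
Step k = 2:
  phi_22 = [rho(2) - phi_11 rho(1)] / [1 - phi_11 rho(1)] = [0.3849 - (-0.1897)(-0.1897)] / [1 - (-0.1897)(-0.1897)]
         = 0.34891391 / 0.96401391 = 0.3619.
Therefore phi_{22} = 0.3619.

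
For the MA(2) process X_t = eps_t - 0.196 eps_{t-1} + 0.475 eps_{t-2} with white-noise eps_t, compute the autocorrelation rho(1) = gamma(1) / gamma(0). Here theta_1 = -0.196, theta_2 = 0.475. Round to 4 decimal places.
\rho(1) = -0.2287

For an MA(q) process with theta_0 = 1, the autocovariance is
  gamma(k) = sigma^2 * sum_{i=0..q-k} theta_i * theta_{i+k},
and rho(k) = gamma(k) / gamma(0). Sigma^2 cancels.
  numerator   = (1)*(-0.196) + (-0.196)*(0.475) = -0.2891.
  denominator = (1)^2 + (-0.196)^2 + (0.475)^2 = 1.264041.
  rho(1) = -0.2891 / 1.264041 = -0.2287.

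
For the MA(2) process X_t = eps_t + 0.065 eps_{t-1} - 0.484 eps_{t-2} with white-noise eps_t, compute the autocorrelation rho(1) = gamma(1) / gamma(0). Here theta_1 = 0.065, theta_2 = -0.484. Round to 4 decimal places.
\rho(1) = 0.0271

For an MA(q) process with theta_0 = 1, the autocovariance is
  gamma(k) = sigma^2 * sum_{i=0..q-k} theta_i * theta_{i+k},
and rho(k) = gamma(k) / gamma(0). Sigma^2 cancels.
  numerator   = (1)*(0.065) + (0.065)*(-0.484) = 0.03354.
  denominator = (1)^2 + (0.065)^2 + (-0.484)^2 = 1.238481.
  rho(1) = 0.03354 / 1.238481 = 0.0271.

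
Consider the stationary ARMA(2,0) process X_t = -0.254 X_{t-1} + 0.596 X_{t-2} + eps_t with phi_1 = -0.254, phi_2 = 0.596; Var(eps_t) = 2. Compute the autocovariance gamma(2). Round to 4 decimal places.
\gamma(2) = 3.8762

Multiply the model equation by X_{t-k} and take expectations. With theta_0 = psi_0 = 1 and psi_j the MA(infinity) weights, this gives
  gamma(k) - sum_i phi_i gamma(k-i) = c_k,
  c_k = sigma^2 * sum_{j=k..q} theta_j psi_{j-k}   (c_k = 0 for k > q),
using gamma(-m) = gamma(m).
Pure AR (q = 0): c_0 = sigma^2 = 2, c_k = 0 for k >= 1.
Equations for k = 0, 1, 2 (AR order 2, c_2 = 0):
  (E0) gamma(0) = phi_1 gamma(1) + phi_2 gamma(2) + c_0
  (E1) gamma(1) = phi_1 gamma(0) + phi_2 gamma(1) + c_1
  (E2) gamma(2) = phi_1 gamma(1) + phi_2 gamma(0)
From (E1): gamma(1) = A gamma(0) + B with
  A = phi_1 / (1 - phi_2) = -0.254 / 0.404 = -0.628713,   B = c_1 / (1 - phi_2) = 0 / 0.404 = 0.
Insert (E2) into (E0): gamma(0) (1 - phi_2^2) = phi_1 (1 + phi_2) gamma(1) + c_0.
  phi_1 (1 + phi_2) = (-0.254)(1.596) = -0.405384,   1 - phi_2^2 = 0.644784.
Replace gamma(1) by A gamma(0) + B and collect gamma(0):
  gamma(0) [0.644784 - (-0.405384)(-0.628713)] = c_0 = 2
  gamma(0) * 0.389914 = 2
  gamma(0) = 2 / 0.389914 = 5.129338.
  gamma(1) = A gamma(0) = (-0.628713)(5.129338) = -3.224881.
  gamma(2) = phi_1 gamma(1) + phi_2 gamma(0) = (-0.254)(-3.224881) + (0.596)(5.129338) = 3.876205.
Therefore gamma(2) = 3.8762 (to 4 decimal places).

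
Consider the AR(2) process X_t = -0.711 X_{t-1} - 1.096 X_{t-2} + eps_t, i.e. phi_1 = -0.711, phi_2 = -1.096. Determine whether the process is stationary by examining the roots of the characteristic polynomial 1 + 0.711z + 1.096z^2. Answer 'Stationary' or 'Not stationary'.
\text{Not stationary}

The AR(p) characteristic polynomial is P(z) = 1 + 0.711z + 1.096z^2.
Stationarity requires all roots to lie outside the unit circle, i.e. |z| > 1 for every root.
Set 1 + (0.711) z + (1.096) z^2 = 0, i.e. a z^2 + b z + c = 0 with a = 1.096, b = 0.711, c = 1.
Discriminant D = b^2 - 4ac = (0.711)^2 - 4*(1.096)*1 = 0.505521 - (4.384) = -3.878479.
D < 0, so the roots are the complex-conjugate pair z = (-b +/- i sqrt(-D)) / (2a) = -0.3244 +/- 0.8984i.
For a conjugate pair |z|^2 = z * conj(z) = (product of roots) = c/a = 1/(1.096) = 0.912409, so |z| = sqrt(0.912409) = 0.9552 for both roots.
Moduli of all roots: 0.9552, 0.9552.
All moduli strictly greater than 1? No.
Verdict: Not stationary.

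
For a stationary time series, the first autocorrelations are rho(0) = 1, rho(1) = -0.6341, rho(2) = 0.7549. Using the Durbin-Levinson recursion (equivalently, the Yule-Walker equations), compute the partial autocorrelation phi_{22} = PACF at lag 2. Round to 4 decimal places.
\phi_{22} = 0.5901

The PACF at lag k is phi_{kk}, the last component of the solution
to the Yule-Walker system G_k phi = r_k where
  (G_k)_{ij} = rho(|i - j|), (r_k)_i = rho(i), i,j = 1..k.
Equivalently, Durbin-Levinson gives phi_{kk} iteratively:
  phi_{11} = rho(1)
  phi_{kk} = [rho(k) - sum_{j=1..k-1} phi_{k-1,j} rho(k-j)]
            / [1 - sum_{j=1..k-1} phi_{k-1,j} rho(j)],
  phi_{k,j} = phi_{k-1,j} - phi_{kk} phi_{k-1,k-j},  j = 1..k-1.
Step k = 1:
  phi_11 = rho(1) = -0.6341.
Step k = 2:
  phi_22 = [rho(2) - phi_11 rho(1)] / [1 - phi_11 rho(1)] = [0.7549 - (-0.6341)(-0.6341)] / [1 - (-0.6341)(-0.6341)]
         = 0.35281719 / 0.59791719 = 0.5901.
Therefore phi_{22} = 0.5901.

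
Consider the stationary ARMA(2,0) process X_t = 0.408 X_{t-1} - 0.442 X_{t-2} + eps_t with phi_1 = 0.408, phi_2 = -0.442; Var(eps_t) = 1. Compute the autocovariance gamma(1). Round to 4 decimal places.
\gamma(1) = 0.3822

Multiply the model equation by X_{t-k} and take expectations. With theta_0 = psi_0 = 1 and psi_j the MA(infinity) weights, this gives
  gamma(k) - sum_i phi_i gamma(k-i) = c_k,
  c_k = sigma^2 * sum_{j=k..q} theta_j psi_{j-k}   (c_k = 0 for k > q),
using gamma(-m) = gamma(m).
Pure AR (q = 0): c_0 = sigma^2 = 1, c_k = 0 for k >= 1.
Equations for k = 0, 1, 2 (AR order 2, c_2 = 0):
  (E0) gamma(0) = phi_1 gamma(1) + phi_2 gamma(2) + c_0
  (E1) gamma(1) = phi_1 gamma(0) + phi_2 gamma(1) + c_1
  (E2) gamma(2) = phi_1 gamma(1) + phi_2 gamma(0)
From (E1): gamma(1) = A gamma(0) + B with
  A = phi_1 / (1 - phi_2) = 0.408 / 1.442 = 0.28294,   B = c_1 / (1 - phi_2) = 0 / 1.442 = 0.
Insert (E2) into (E0): gamma(0) (1 - phi_2^2) = phi_1 (1 + phi_2) gamma(1) + c_0.
  phi_1 (1 + phi_2) = (0.408)(0.558) = 0.227664,   1 - phi_2^2 = 0.804636.
Replace gamma(1) by A gamma(0) + B and collect gamma(0):
  gamma(0) [0.804636 - (0.227664)(0.28294)] = c_0 = 1
  gamma(0) * 0.740221 = 1
  gamma(0) = 1 / 0.740221 = 1.350949.
  gamma(1) = A gamma(0) = (0.28294)(1.350949) = 0.382238.
Therefore gamma(1) = 0.3822 (to 4 decimal places).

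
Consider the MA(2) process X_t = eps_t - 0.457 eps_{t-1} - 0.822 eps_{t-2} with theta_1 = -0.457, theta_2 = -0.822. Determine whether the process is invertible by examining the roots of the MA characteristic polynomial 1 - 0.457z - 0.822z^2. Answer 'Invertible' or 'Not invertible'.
\text{Not invertible}

The MA(q) characteristic polynomial is P(z) = 1 - 0.457z - 0.822z^2.
Invertibility requires all roots to lie outside the unit circle, i.e. |z| > 1 for every root.
Set 1 + (-0.457) z + (-0.822) z^2 = 0, i.e. a z^2 + b z + c = 0 with a = -0.822, b = -0.457, c = 1.
Discriminant D = b^2 - 4ac = (-0.457)^2 - 4*(-0.822)*1 = 0.208849 - (-3.288) = 3.496849.
D >= 0, so the roots are real: z = (-b +/- sqrt(D)) / (2a) = (0.457 +/- 1.869986) / (-1.644).
  z_1 = (0.457 + 1.869986) / (-1.644) = -1.4154,   |z_1| = 1.4154.
  z_2 = (0.457 - 1.869986) / (-1.644) = 0.8595,   |z_2| = 0.8595.
Moduli of all roots: 1.4154, 0.8595.
All moduli strictly greater than 1? No.
Verdict: Not invertible.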